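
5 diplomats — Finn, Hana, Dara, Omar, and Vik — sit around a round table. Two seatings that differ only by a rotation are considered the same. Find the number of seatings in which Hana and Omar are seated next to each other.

Glue Hana and Omar into a block (2 internal orders). Seating 4 units around a circle gives (3)! arrangements.
So 2 × (3)! = 2 × 6 = 12.

12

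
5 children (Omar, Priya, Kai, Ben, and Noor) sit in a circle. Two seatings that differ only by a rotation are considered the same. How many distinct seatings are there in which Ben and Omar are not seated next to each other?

12

Without the restriction there are (4)! = 24 seatings.
Seatings with Ben beside Omar: treat them as a block with 2 internal orders, giving 2 × (3)! = 12.
Subtracting, 24 − 12 = 12.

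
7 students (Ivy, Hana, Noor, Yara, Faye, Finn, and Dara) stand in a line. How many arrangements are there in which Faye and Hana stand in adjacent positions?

Glue Faye and Hana into one block (2 internal orders), leaving 6 units to arrange in a row.
So the count is 2·(6)! = 1440.

1440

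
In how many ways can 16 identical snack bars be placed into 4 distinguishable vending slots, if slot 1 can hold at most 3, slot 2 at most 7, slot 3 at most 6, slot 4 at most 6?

By stars and bars, unrestricted non-negative solutions to x_1+…+x_4 = 16 number C(16+3,3) = 969.
Subtract solutions that violate a single cap (substitute x_i' = x_i − (cap_i+1)): x_1 ≥ 4 gives C(15,3) = 455; x_2 ≥ 8 gives C(11,3) = 165; x_3 ≥ 7 gives C(12,3) = 220; x_4 ≥ 7 gives C(12,3) = 220. Together 1060.
Add back pairs where two caps are both exceeded: 35 + 56 + 56 + 4 + 4 + 10 = 165.
By inclusion–exclusion the count is 969 − 1060 + 165 = 74.

74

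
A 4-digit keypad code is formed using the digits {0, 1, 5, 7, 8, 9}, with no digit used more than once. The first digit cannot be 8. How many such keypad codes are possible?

300

The first digit has 6−1 = 5 choices (anything except 8).
The remaining 3 digits are filled from the other 5 symbols without repetition: 5 × 4 × 3 = 60.
Total: 5 × 60 = 300.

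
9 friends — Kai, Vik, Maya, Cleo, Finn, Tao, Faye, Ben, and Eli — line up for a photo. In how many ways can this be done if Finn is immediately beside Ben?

80640

Place the 7 others and the Finn-Ben pair as 8 objects in a line; the pair has 2 internal arrangements.
That gives 2 × 8! = 2 × 40320 = 80640.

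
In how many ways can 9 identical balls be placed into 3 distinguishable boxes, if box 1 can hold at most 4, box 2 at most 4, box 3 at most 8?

By stars and bars, unrestricted non-negative solutions to x_1+…+x_3 = 9 number C(9+2,2) = 55.
Subtract solutions that violate a single cap (substitute x_i' = x_i − (cap_i+1)): x_1 ≥ 5 gives C(6,2) = 15; x_2 ≥ 5 gives C(6,2) = 15; x_3 ≥ 9 gives C(2,2) = 1. Together 31.
No two caps can be exceeded simultaneously, so the pair terms are all 0.
By inclusion–exclusion the count is 55 − 31 + 0 = 24.

24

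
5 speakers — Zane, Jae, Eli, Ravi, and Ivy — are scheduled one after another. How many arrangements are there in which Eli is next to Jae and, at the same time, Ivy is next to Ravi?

24

Treat {Eli,Jae} as one block (2 orders) and {Ivy,Ravi} as another (2 orders).
That leaves 3 units to arrange: 2 × 2 × 3! = 4 × 6 = 24.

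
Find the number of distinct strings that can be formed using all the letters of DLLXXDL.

DLLXXDL has 7 letters with D appearing twice, L appearing 3 times, and X appearing twice.
So there are 7! / (3!·2!·2!) = 210 distinguishable arrangements.

210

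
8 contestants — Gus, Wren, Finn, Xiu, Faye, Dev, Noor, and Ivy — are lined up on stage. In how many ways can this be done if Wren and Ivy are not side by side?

There are 8! = 40320 arrangements in all. If Wren and Ivy are adjacent, merging them into one block gives 2·(7)! = 10080 arrangements.
So 40320 − 10080 = 30240 arrangements keep them apart.

30240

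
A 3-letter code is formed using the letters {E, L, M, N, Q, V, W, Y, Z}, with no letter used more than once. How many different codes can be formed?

This is a permutation of 3 out of 9: P(9,3) = 9!/6!.
That product is 9 × 8 × 7 = 504.

504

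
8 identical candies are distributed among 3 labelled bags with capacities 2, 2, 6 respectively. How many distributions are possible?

6

Ignoring the caps, the number of non-negative solutions to x_1+…+x_3 = 8 is C(10,2) = 45.
Subtract solutions that violate a single cap (substitute x_i' = x_i − (cap_i+1)): x_1 ≥ 3 gives C(7,2) = 21; x_2 ≥ 3 gives C(7,2) = 21; x_3 ≥ 7 gives C(3,2) = 3. Together 45.
Add back pairs where two caps are both exceeded: 6 + 0 + 0 = 6.
By inclusion–exclusion the count is 45 − 45 + 6 = 6.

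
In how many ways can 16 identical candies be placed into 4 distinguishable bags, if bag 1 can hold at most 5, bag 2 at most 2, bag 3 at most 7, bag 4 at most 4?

Ignoring the caps, the number of non-negative solutions to x_1+…+x_4 = 16 is C(19,3) = 969.
Subtract solutions that violate a single cap (substitute x_i' = x_i − (cap_i+1)): x_1 ≥ 6 gives C(13,3) = 286; x_2 ≥ 3 gives C(16,3) = 560; x_3 ≥ 8 gives C(11,3) = 165; x_4 ≥ 5 gives C(14,3) = 364. Together 1375.
Add back pairs where two caps are both exceeded: 120 + 10 + 56 + 56 + 165 + 20 = 427.
Subtract triples: 0 + 10 + 0 + 1 = 11.
By inclusion–exclusion the count is 969 − 1375 + 427 − 11 = 10.

10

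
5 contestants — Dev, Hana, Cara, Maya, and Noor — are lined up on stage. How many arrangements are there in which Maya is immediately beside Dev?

48

Treat {Maya, Dev} as a single unit. There are 4 units to order, and the pair itself can be ordered 2 ways.
So the count is 2·(4)! = 48.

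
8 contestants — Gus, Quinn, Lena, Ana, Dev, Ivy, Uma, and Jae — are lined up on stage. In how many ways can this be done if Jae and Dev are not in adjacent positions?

Of the 8! = 40320 arrangements, those with Jae and Dev adjacent number 2 × 7! = 10080 (treat the pair as a block with 2 internal orders).
So 40320 − 10080 = 30240 arrangements keep them apart.

30240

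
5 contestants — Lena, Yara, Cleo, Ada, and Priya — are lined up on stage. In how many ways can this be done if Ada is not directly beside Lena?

There are 5! = 120 arrangements in all. If Ada and Lena are adjacent, merging them into one block gives 2·(4)! = 48 arrangements.
So 120 − 48 = 72 arrangements keep them apart.

72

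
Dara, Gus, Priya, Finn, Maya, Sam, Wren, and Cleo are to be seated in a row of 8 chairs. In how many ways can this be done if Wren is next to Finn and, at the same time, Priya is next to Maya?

Treat {Wren,Finn} as one block (2 orders) and {Priya,Maya} as another (2 orders).
That leaves 6 units to arrange: 2 × 2 × 6! = 4 × 720 = 2880.

2880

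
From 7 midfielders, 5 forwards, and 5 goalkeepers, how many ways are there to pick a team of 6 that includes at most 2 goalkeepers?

Split by how many goalkeepers are chosen (0 through 2).
Sum: C(5,0)·C(12,6) + C(5,1)·C(12,5) + C(5,2)·C(12,4) = 924 + 3960 + 4950 = 9834.

9834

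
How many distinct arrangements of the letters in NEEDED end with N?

With the last slot taken by N, it remains to arrange the other 5 letters (EEDED).
Those 5 letters have D appearing twice and E appearing 3 times, giving (5)!/(3!·2!) = 10.

10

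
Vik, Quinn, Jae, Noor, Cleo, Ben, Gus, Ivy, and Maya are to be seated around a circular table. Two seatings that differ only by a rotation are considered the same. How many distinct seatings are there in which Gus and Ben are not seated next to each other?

All circular seatings of 9 people number (8)! = 40320.
Those with Gus next to Ben: fuse the pair into one unit and seat 8 units around a circle — 2·(7)! = 10080.
Subtracting, 40320 − 10080 = 30240.

30240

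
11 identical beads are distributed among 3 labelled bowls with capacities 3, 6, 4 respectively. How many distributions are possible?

6

By stars and bars, unrestricted non-negative solutions to x_1+…+x_3 = 11 number C(11+2,2) = 78.
Subtract solutions that violate a single cap (substitute x_i' = x_i − (cap_i+1)): x_1 ≥ 4 gives C(9,2) = 36; x_2 ≥ 7 gives C(6,2) = 15; x_3 ≥ 5 gives C(8,2) = 28. Together 79.
Add back pairs where two caps are both exceeded: 1 + 6 + 0 = 7.
By inclusion–exclusion the count is 78 − 79 + 7 = 6.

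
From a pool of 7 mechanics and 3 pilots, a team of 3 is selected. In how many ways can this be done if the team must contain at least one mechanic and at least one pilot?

Total 3-person selections from all 10: C(10,3) = 120.
Selections missing a whole group: no mechanics → C(3,3) = 1; no pilots → C(7,3) = 35.
Both groups omitted at once is impossible, so 120 − 36 = 84.

84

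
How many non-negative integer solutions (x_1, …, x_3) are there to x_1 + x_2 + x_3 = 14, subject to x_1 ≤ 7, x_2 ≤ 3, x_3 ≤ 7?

10

Ignoring the caps, the number of non-negative solutions to x_1+…+x_3 = 14 is C(16,2) = 120.
Subtract solutions that violate a single cap (substitute x_i' = x_i − (cap_i+1)): x_1 ≥ 8 gives C(8,2) = 28; x_2 ≥ 4 gives C(12,2) = 66; x_3 ≥ 8 gives C(8,2) = 28. Together 122.
Add back pairs where two caps are both exceeded: 6 + 0 + 6 = 12.
By inclusion–exclusion the count is 120 − 122 + 12 = 10.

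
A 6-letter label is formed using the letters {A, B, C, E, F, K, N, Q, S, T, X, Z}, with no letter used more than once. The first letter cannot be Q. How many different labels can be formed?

The first letter has 12−1 = 11 choices (anything except Q).
The remaining 5 letters are filled from the other 11 symbols without repetition: 11 × 10 × 9 × 8 × 7 = 55440.
Total: 11 × 55440 = 609840.

609840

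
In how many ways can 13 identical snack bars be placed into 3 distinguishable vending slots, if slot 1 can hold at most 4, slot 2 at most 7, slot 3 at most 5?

By stars and bars, unrestricted non-negative solutions to x_1+…+x_3 = 13 number C(13+2,2) = 105.
Subtract solutions that violate a single cap (substitute x_i' = x_i − (cap_i+1)): x_1 ≥ 5 gives C(10,2) = 45; x_2 ≥ 8 gives C(7,2) = 21; x_3 ≥ 6 gives C(9,2) = 36. Together 102.
Add back pairs where two caps are both exceeded: 1 + 6 + 0 = 7.
By inclusion–exclusion the count is 105 − 102 + 7 = 10.

10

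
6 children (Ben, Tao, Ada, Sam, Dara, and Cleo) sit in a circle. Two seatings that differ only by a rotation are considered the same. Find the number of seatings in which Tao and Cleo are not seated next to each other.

Without the restriction there are (5)! = 120 seatings.
Those with Tao next to Cleo: fuse the pair into one unit and seat 5 units around a circle — 2·(4)! = 48.
Subtracting, 120 − 48 = 72.

72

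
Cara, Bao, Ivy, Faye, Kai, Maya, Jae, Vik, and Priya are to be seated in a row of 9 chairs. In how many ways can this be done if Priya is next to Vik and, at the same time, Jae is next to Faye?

20160

Treat {Priya,Vik} as one block (2 orders) and {Jae,Faye} as another (2 orders).
That leaves 7 units to arrange: 2 × 2 × 7! = 4 × 5040 = 20160.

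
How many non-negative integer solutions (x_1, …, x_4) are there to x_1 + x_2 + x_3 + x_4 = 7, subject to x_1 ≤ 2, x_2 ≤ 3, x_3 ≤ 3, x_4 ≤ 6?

46

Ignoring the caps, the number of non-negative solutions to x_1+…+x_4 = 7 is C(10,3) = 120.
Subtract solutions that violate a single cap (substitute x_i' = x_i − (cap_i+1)): x_1 ≥ 3 gives C(7,3) = 35; x_2 ≥ 4 gives C(6,3) = 20; x_3 ≥ 4 gives C(6,3) = 20; x_4 ≥ 7 gives C(3,3) = 1. Together 76.
Add back pairs where two caps are both exceeded: 1 + 1 + 0 + 0 + 0 + 0 = 2.
By inclusion–exclusion the count is 120 − 76 + 2 = 46.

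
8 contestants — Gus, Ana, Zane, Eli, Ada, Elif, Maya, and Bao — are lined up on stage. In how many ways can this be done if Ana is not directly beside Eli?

30240

There are 8! = 40320 arrangements in all. If Ana and Eli are adjacent, merging them into one block gives 2·(7)! = 10080 arrangements.
So 40320 − 10080 = 30240 arrangements keep them apart.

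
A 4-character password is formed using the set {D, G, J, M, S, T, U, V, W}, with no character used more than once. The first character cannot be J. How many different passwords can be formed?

2688

The first character has 9−1 = 8 choices (anything except J).
The remaining 3 characters are filled from the other 8 symbols without repetition: 8 × 7 × 6 = 336.
Total: 8 × 336 = 2688.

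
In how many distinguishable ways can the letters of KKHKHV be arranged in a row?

Letter multiplicities in KKHKHV: H×2, K×3, V×1.
The number of distinct arrangements is 6!/(3!·2!) = 720/12 = 60.

60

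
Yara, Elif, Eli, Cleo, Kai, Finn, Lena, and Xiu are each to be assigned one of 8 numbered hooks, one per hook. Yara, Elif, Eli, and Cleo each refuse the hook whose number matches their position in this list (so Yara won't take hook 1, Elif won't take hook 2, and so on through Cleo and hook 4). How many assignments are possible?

Let Aᵢ (for 1 ≤ i ≤ 4) be the placements that put person i in their forbidden hook. Any j of these fix j positions, leaving (8−j)! ways to fill the rest, and there are C(4,j) ways to pick which j.
By inclusion–exclusion, the number of valid placements is Σ_{j=0}^{4} (−1)^j C(4,j)·(8−j)!.
Computing: 40320 − 20160 + 4320 − 480 + 24 = 24024.

24024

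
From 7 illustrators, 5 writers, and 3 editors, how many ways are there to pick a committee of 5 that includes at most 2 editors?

2937

Split by how many editors are chosen (0 through 2).
Sum: C(3,0)·C(12,5) + C(3,1)·C(12,4) + C(3,2)·C(12,3) = 792 + 1485 + 660 = 2937.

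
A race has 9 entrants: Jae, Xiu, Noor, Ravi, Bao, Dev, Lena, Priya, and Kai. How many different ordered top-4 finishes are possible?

There are 9 choices for 1st place, 8 for 2nd, and so on down to 6 for position 4.
That gives 9 × 8 × 7 × 6 = 3024.

3024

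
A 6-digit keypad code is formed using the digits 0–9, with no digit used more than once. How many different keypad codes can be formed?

151200

Choose and order 6 of the 10 symbols: the first digit has 10 options, the next 9, and so on down to 5.
10 × 9 × 8 × 7 × 6 × 5 = 151200.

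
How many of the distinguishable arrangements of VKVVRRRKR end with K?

280

Fix K in the last position and arrange the remaining 8 letters.
Those 8 letters have R appearing 4 times and V appearing 3 times, giving (8)!/(4!·3!) = 280.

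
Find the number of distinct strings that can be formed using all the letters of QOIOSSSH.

3360

QOIOSSSH has 8 letters with O appearing twice and S appearing 3 times.
The number of distinct arrangements is 8!/(3!·2!) = 40320/12 = 3360.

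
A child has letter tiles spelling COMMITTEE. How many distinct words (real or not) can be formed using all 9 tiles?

45360

Letter multiplicities in COMMITTEE: C×1, E×2, I×1, M×2, O×1, T×2.
The number of distinct arrangements is 9!/(2!·2!·2!) = 362880/8 = 45360.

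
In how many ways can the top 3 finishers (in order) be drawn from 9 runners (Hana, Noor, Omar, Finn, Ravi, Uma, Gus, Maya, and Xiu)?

504

There are 9 choices for 1st place, 8 for 2nd, and 7 for 3rd.
That gives 9 × 8 × 7 = 504.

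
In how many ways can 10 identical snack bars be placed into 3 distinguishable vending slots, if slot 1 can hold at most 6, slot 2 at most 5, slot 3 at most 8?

By stars and bars, unrestricted non-negative solutions to x_1+…+x_3 = 10 number C(10+2,2) = 66.
Subtract solutions that violate a single cap (substitute x_i' = x_i − (cap_i+1)): x_1 ≥ 7 gives C(5,2) = 10; x_2 ≥ 6 gives C(6,2) = 15; x_3 ≥ 9 gives C(3,2) = 3. Together 28.
No two caps can be exceeded simultaneously, so the pair terms are all 0.
By inclusion–exclusion the count is 66 − 28 + 0 = 38.

38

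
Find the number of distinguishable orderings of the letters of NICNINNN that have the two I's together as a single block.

42

Treat the 2 copies of I as a single block. The multiset to arrange is then {II, C, N, N, N, N, N}, 7 items in all.
That gives (7)!/(5!) = 42 arrangements.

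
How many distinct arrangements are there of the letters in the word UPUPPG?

UPUPPG has 6 letters with P appearing 3 times and U appearing twice.
Dividing 6! = 720 by 3!·2! = 12 for the repeated letters gives 60.

60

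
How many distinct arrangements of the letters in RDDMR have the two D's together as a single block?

12

Treat the 2 copies of D as a single block. The multiset to arrange is then {DD, M, R, R}, 4 items in all.
That gives (4)!/(2!) = 12 arrangements.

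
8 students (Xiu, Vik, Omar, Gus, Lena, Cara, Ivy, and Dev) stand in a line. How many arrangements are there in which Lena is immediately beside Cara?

10080

Place the 6 others and the Lena-Cara pair as 7 objects in a line; the pair has 2 internal arrangements.
So the count is 2·(7)! = 10080.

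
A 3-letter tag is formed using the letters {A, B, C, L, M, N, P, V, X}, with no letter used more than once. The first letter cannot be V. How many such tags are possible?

448

The first letter has 9−1 = 8 choices (anything except V).
The remaining 2 letters are filled from the other 8 symbols without repetition: 8 × 7 = 56.
Total: 8 × 56 = 448.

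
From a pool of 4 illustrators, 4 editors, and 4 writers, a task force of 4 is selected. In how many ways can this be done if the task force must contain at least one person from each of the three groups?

288

Unrestricted: C(12,4) = 495 ways to pick any 4 of the 12.
Selections missing a whole group: no illustrators → C(8,4) = 70; no editors → C(8,4) = 70; no writers → C(8,4) = 70.
Add back selections omitting two groups (i.e. drawn from a single group): C(4,4) + C(4,4) + C(4,4) = 3.
By inclusion–exclusion: 495 − 210 + 3 = 288.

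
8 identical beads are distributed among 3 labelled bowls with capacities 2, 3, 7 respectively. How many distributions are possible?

By stars and bars, unrestricted non-negative solutions to x_1+…+x_3 = 8 number C(8+2,2) = 45.
Subtract solutions that violate a single cap (substitute x_i' = x_i − (cap_i+1)): x_1 ≥ 3 gives C(7,2) = 21; x_2 ≥ 4 gives C(6,2) = 15; x_3 ≥ 8 gives C(2,2) = 1. Together 37.
Add back pairs where two caps are both exceeded: 3 + 0 + 0 = 3.
By inclusion–exclusion the count is 45 − 37 + 3 = 11.

11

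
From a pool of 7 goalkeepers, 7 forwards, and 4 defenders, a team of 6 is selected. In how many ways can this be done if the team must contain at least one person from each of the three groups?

14651

Total 6-person selections from all 18: C(18,6) = 18564.
Subtract selections that omit an entire group: no goalkeepers → C(11,6) = 462; no forwards → C(11,6) = 462; no defenders → C(14,6) = 3003.
Add back selections omitting two groups (i.e. drawn from a single group): C(7,6) + C(7,6) + C(4,6) = 14.
By inclusion–exclusion: 18564 − 3927 + 14 = 14651.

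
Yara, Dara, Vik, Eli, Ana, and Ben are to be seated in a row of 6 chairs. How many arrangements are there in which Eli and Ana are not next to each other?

Of the 6! = 720 arrangements, those with Eli and Ana adjacent number 2 × 5! = 240 (treat the pair as a block with 2 internal orders).
Complementary counting: 720 − 240 = 480.

480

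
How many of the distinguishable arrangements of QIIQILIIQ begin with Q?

Fix Q in the first position and arrange the remaining 8 letters.
Those 8 letters have I appearing 5 times and Q appearing twice, giving (8)!/(5!·2!) = 168.

168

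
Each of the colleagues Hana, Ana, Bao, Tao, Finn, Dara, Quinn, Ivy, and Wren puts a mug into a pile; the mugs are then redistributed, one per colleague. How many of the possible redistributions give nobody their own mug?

This is the derangement count D_9: permutations of 9 items with no fixed point.
By inclusion–exclusion this is Σ_{j=0}^{9} (−1)^j C(9,j)·(9−j)!.
Computing: 362880 − 362880 + 181440 − 60480 + 15120 − 3024 + 504 − 72 + 9 − 1 = 133496.

133496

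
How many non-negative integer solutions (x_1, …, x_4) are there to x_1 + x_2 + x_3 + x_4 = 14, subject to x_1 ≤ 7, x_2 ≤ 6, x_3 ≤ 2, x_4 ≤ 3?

30

Ignoring the caps, the number of non-negative solutions to x_1+…+x_4 = 14 is C(17,3) = 680.
Subtract solutions that violate a single cap (substitute x_i' = x_i − (cap_i+1)): x_1 ≥ 8 gives C(9,3) = 84; x_2 ≥ 7 gives C(10,3) = 120; x_3 ≥ 3 gives C(14,3) = 364; x_4 ≥ 4 gives C(13,3) = 286. Together 854.
Add back pairs where two caps are both exceeded: 0 + 20 + 10 + 35 + 20 + 120 = 205.
Subtract triples: 0 + 0 + 0 + 1 = 1.
By inclusion–exclusion the count is 680 − 854 + 205 − 1 = 30.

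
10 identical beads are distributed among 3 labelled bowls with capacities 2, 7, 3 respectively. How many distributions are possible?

6

By stars and bars, unrestricted non-negative solutions to x_1+…+x_3 = 10 number C(10+2,2) = 66.
Subtract solutions that violate a single cap (substitute x_i' = x_i − (cap_i+1)): x_1 ≥ 3 gives C(9,2) = 36; x_2 ≥ 8 gives C(4,2) = 6; x_3 ≥ 4 gives C(8,2) = 28. Together 70.
Add back pairs where two caps are both exceeded: 0 + 10 + 0 = 10.
By inclusion–exclusion the count is 66 − 70 + 10 = 6.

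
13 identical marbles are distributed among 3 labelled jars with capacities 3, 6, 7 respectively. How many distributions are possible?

By stars and bars, unrestricted non-negative solutions to x_1+…+x_3 = 13 number C(13+2,2) = 105.
Subtract solutions that violate a single cap (substitute x_i' = x_i − (cap_i+1)): x_1 ≥ 4 gives C(11,2) = 55; x_2 ≥ 7 gives C(8,2) = 28; x_3 ≥ 8 gives C(7,2) = 21. Together 104.
Add back pairs where two caps are both exceeded: 6 + 3 + 0 = 9.
By inclusion–exclusion the count is 105 − 104 + 9 = 10.

10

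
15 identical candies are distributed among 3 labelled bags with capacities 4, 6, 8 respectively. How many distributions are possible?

10

By stars and bars, unrestricted non-negative solutions to x_1+…+x_3 = 15 number C(15+2,2) = 136.
Subtract solutions that violate a single cap (substitute x_i' = x_i − (cap_i+1)): x_1 ≥ 5 gives C(12,2) = 66; x_2 ≥ 7 gives C(10,2) = 45; x_3 ≥ 9 gives C(8,2) = 28. Together 139.
Add back pairs where two caps are both exceeded: 10 + 3 + 0 = 13.
By inclusion–exclusion the count is 136 − 139 + 13 = 10.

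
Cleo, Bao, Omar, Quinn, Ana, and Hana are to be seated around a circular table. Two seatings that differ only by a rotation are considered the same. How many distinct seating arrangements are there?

Seat Cleo anywhere (absorbing the rotational symmetry), then permute the other 5: (5)! = 120.

120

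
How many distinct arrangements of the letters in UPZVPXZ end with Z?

360

With the last slot taken by Z, it remains to arrange the other 6 letters (UPVPXZ).
Those 6 letters have P appearing twice, giving (6)!/(2!) = 360.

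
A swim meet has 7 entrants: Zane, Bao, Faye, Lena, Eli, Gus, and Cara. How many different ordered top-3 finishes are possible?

210

There are 7 choices for 1st place, 6 for 2nd, and 5 for 3rd.
That gives 7 × 6 × 5 = 210.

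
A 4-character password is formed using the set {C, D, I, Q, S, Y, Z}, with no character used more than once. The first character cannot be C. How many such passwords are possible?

720

The first character has 7−1 = 6 choices (anything except C).
The remaining 3 characters are filled from the other 6 symbols without repetition: 6 × 5 × 4 = 120.
Total: 6 × 120 = 720.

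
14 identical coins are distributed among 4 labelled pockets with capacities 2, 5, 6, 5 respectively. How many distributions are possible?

Ignoring the caps, the number of non-negative solutions to x_1+…+x_4 = 14 is C(17,3) = 680.
Subtract solutions that violate a single cap (substitute x_i' = x_i − (cap_i+1)): x_1 ≥ 3 gives C(14,3) = 364; x_2 ≥ 6 gives C(11,3) = 165; x_3 ≥ 7 gives C(10,3) = 120; x_4 ≥ 6 gives C(11,3) = 165. Together 814.
Add back pairs where two caps are both exceeded: 56 + 35 + 56 + 4 + 10 + 4 = 165.
By inclusion–exclusion the count is 680 − 814 + 165 = 31.

31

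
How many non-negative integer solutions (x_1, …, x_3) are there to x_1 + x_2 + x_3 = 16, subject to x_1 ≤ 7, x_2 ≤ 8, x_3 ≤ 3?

Ignoring the caps, the number of non-negative solutions to x_1+…+x_3 = 16 is C(18,2) = 153.
Subtract solutions that violate a single cap (substitute x_i' = x_i − (cap_i+1)): x_1 ≥ 8 gives C(10,2) = 45; x_2 ≥ 9 gives C(9,2) = 36; x_3 ≥ 4 gives C(14,2) = 91. Together 172.
Add back pairs where two caps are both exceeded: 0 + 15 + 10 = 25.
By inclusion–exclusion the count is 153 − 172 + 25 = 6.

6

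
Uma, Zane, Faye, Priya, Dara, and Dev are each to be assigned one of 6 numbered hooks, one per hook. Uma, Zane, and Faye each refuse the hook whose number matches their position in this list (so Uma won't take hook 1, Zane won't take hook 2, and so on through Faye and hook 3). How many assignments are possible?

426

Let Aᵢ (for i ∈ {1, 2, 3}) be the placements that put person i in their forbidden hook. Any j of these fix j positions, leaving (6−j)! ways to fill the rest, and there are C(3,j) ways to pick which j.
By inclusion–exclusion, the number of valid placements is Σ_{j=0}^{3} (−1)^j C(3,j)·(6−j)!.
Computing: 720 − 360 + 72 − 6 = 426.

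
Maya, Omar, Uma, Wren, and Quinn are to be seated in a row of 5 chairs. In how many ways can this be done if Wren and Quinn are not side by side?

72

There are 5! = 120 arrangements in all. If Wren and Quinn are adjacent, merging them into one block gives 2·(4)! = 48 arrangements.
Complementary counting: 120 − 48 = 72.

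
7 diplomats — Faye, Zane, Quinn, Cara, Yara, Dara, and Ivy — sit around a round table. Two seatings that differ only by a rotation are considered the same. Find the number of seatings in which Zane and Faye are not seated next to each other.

480

Without the restriction there are (6)! = 720 seatings.
Seatings with Zane beside Faye: treat them as a block with 2 internal orders, giving 2 × (5)! = 240.
Subtracting, 720 − 240 = 480.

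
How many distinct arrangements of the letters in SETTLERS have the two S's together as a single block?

1260

Treat the 2 copies of S as a single block. The multiset to arrange is then {SS, E, E, L, R, T, T}, 7 items in all.
That gives (7)!/(2!·2!) = 1260 arrangements.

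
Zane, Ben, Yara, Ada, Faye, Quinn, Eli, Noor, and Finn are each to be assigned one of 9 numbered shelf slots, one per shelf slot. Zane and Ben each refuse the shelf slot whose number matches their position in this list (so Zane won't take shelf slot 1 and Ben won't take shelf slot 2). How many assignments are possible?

Let Aᵢ (for i ∈ {1, 2}) be the placements that put person i in their forbidden shelf slot. Any j of these fix j positions, leaving (9−j)! ways to fill the rest, and there are C(2,j) ways to pick which j.
By inclusion–exclusion, the number of valid placements is Σ_{j=0}^{2} (−1)^j C(2,j)·(9−j)!.
Computing: 362880 − 80640 + 5040 = 287280.

287280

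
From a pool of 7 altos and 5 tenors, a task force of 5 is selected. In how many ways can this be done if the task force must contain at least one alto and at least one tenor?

770

With no constraint there are C(12,5) = 792 possible selections.
Subtract selections that omit an entire group: no altos → C(5,5) = 1; no tenors → C(7,5) = 21.
Both groups omitted at once is impossible, so 792 − 22 = 770.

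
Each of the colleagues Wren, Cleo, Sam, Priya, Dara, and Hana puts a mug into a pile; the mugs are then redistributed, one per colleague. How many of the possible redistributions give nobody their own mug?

265

Count assignments avoiding every fixed point. For any j of the 6 colleagues fixed to their own mug, the other 6−j can be arranged in (6−j)! ways.
By inclusion–exclusion this is Σ_{j=0}^{6} (−1)^j C(6,j)·(6−j)!.
Computing: 720 − 720 + 360 − 120 + 30 − 6 + 1 = 265.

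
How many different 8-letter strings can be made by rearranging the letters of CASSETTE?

The 8 letters of CASSETTE have repeats: E appearing twice, S appearing twice, and T appearing twice.
So there are 8! / (2!·2!·2!) = 5040 distinguishable arrangements.

5040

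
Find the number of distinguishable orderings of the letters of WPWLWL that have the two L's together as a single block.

Treat the 2 copies of L as a single block. The multiset to arrange is then {LL, P, W, W, W}, 5 items in all.
That gives (5)!/(3!) = 20 arrangements.

20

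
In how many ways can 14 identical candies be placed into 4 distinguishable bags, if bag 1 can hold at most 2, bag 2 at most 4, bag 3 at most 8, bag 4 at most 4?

Ignoring the caps, the number of non-negative solutions to x_1+…+x_4 = 14 is C(17,3) = 680.
Subtract solutions that violate a single cap (substitute x_i' = x_i − (cap_i+1)): x_1 ≥ 3 gives C(14,3) = 364; x_2 ≥ 5 gives C(12,3) = 220; x_3 ≥ 9 gives C(8,3) = 56; x_4 ≥ 5 gives C(12,3) = 220. Together 860.
Add back pairs where two caps are both exceeded: 84 + 10 + 84 + 1 + 35 + 1 = 215.
Subtract triples: 0 + 4 + 0 + 0 = 4.
By inclusion–exclusion the count is 680 − 860 + 215 − 4 = 31.

31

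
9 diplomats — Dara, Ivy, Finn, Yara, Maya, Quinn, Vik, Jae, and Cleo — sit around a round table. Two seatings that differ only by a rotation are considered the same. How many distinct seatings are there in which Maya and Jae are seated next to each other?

10080

Glue Maya and Jae into a block (2 internal orders). Seating 8 units around a circle gives (7)! arrangements.
So 2 × (7)! = 2 × 5040 = 10080.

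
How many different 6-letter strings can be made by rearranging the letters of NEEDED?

Letter multiplicities in NEEDED: D×2, E×3, N×1.
Dividing 6! = 720 by 3!·2! = 12 for the repeated letters gives 60.

60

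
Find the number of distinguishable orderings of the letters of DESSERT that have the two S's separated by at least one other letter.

Total arrangements of DESSERT: 7!/(2!·2!) = 1260.
Arrangements with the S's together: treat SS as one letter, giving (6)!/(2!) = 360.
Hence 1260 − 360 = 900.

900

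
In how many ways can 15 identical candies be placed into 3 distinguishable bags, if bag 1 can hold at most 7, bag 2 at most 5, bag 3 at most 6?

10

Without the upper bounds there are C(17,2) = 136 ways to split 15 among 3 bags.
Subtract solutions that violate a single cap (substitute x_i' = x_i − (cap_i+1)): x_1 ≥ 8 gives C(9,2) = 36; x_2 ≥ 6 gives C(11,2) = 55; x_3 ≥ 7 gives C(10,2) = 45. Together 136.
Add back pairs where two caps are both exceeded: 3 + 1 + 6 = 10.
By inclusion–exclusion the count is 136 − 136 + 10 = 10.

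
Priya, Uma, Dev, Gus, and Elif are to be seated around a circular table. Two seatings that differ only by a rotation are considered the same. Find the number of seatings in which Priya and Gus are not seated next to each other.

12

Without the restriction there are (4)! = 24 seatings.
Those with Priya next to Gus: fuse the pair into one unit and seat 4 units around a circle — 2·(3)! = 12.
Subtracting, 24 − 12 = 12.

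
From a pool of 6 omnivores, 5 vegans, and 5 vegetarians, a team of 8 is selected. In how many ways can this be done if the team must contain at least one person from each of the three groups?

Unrestricted: C(16,8) = 12870 ways to pick any 8 of the 16.
Selections missing a whole group: no omnivores → C(10,8) = 45; no vegans → C(11,8) = 165; no vegetarians → C(11,8) = 165.
Add back selections omitting two groups (i.e. drawn from a single group): C(6,8) + C(5,8) + C(5,8) = 0.
By inclusion–exclusion: 12870 − 375 + 0 = 12495.

12495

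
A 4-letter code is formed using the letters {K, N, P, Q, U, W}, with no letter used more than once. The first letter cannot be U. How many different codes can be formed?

300

The first letter has 6−1 = 5 choices (anything except U).
The remaining 3 letters are filled from the other 5 symbols without repetition: 5 × 4 × 3 = 60.
Total: 5 × 60 = 300.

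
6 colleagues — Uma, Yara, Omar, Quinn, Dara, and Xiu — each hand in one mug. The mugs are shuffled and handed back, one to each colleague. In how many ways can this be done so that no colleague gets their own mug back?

265

Let Aᵢ be the assignments in which colleague i gets their own mug. We want the size of the complement of A₁∪…∪A_6.
By inclusion–exclusion this is Σ_{j=0}^{6} (−1)^j C(6,j)·(6−j)!.
Computing: 720 − 720 + 360 − 120 + 30 − 6 + 1 = 265.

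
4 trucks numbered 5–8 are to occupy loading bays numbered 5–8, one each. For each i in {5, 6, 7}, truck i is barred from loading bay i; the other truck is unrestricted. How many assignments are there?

Let Aᵢ (for i ∈ {5, 6, 7}) be the placements that put truck i in its forbidden loading bay. Any j of these fix j positions, leaving (4−j)! ways to fill the rest, and there are C(3,j) ways to pick which j.
By inclusion–exclusion, the number of valid placements is Σ_{j=0}^{3} (−1)^j C(3,j)·(4−j)!.
Computing: 24 − 18 + 6 − 1 = 11.

11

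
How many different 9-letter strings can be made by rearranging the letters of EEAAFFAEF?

EEAAFFAEF has 9 letters with A appearing 3 times, E appearing 3 times, and F appearing 3 times.
The number of distinct arrangements is 9!/(3!·3!·3!) = 362880/216 = 1680.

1680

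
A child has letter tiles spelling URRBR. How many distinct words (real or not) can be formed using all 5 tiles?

20

The 5 letters of URRBR have repeats: R appearing 3 times.
So there are 5! / (3!) = 20 distinguishable arrangements.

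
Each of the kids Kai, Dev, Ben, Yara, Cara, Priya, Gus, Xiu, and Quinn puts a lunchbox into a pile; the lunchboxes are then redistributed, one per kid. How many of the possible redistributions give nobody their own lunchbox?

This is the derangement count D_9: permutations of 9 items with no fixed point.
By inclusion–exclusion this is Σ_{j=0}^{9} (−1)^j C(9,j)·(9−j)!.
Computing: 362880 − 362880 + 181440 − 60480 + 15120 − 3024 + 504 − 72 + 9 − 1 = 133496.

133496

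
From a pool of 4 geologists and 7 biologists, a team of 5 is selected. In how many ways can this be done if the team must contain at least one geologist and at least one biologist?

Total 5-person selections from all 11: C(11,5) = 462.
Subtract selections that omit an entire group: no geologists → C(7,5) = 21; no biologists → C(4,5) = 0.
Both groups omitted at once is impossible, so 462 − 21 = 441.

441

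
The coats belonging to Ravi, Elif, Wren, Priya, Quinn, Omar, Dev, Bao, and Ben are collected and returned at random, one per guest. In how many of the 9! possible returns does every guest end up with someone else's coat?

133496

Count assignments avoiding every fixed point. For any j of the 9 guests fixed to their own coat, the other 9−j can be arranged in (9−j)! ways.
By inclusion–exclusion this is Σ_{j=0}^{9} (−1)^j C(9,j)·(9−j)!.
Computing: 362880 − 362880 + 181440 − 60480 + 15120 − 3024 + 504 − 72 + 9 − 1 = 133496.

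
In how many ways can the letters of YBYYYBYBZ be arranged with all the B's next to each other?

42

Treat the 3 copies of B as a single block. The multiset to arrange is then {BBB, Y, Y, Y, Y, Y, Z}, 7 items in all.
That gives (7)!/(5!) = 42 arrangements.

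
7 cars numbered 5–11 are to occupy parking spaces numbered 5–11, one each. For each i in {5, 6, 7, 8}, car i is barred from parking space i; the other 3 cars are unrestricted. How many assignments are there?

Let Aᵢ (for 5 ≤ i ≤ 8) be the placements that put car i in its forbidden parking space. Any j of these fix j positions, leaving (7−j)! ways to fill the rest, and there are C(4,j) ways to pick which j.
By inclusion–exclusion, the number of valid placements is Σ_{j=0}^{4} (−1)^j C(4,j)·(7−j)!.
Computing: 5040 − 2880 + 720 − 96 + 6 = 2790.

2790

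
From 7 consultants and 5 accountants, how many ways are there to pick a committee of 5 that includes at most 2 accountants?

Split by how many accountants are chosen (0 through 2).
Sum: C(5,0)·C(7,5) + C(5,1)·C(7,4) + C(5,2)·C(7,3) = 21 + 175 + 350 = 546.

546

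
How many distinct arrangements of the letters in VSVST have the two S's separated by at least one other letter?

Total arrangements of VSVST: 5!/(2!·2!) = 30.
Arrangements with the S's together: treat SS as one letter, giving (4)!/(2!) = 12.
Hence 30 − 12 = 18.

18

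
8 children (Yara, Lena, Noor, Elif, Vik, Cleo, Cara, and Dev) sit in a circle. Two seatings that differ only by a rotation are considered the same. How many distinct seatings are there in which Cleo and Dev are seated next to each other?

Treat {Cleo, Dev} as one unit (2 internal orders) and seat the resulting 7 units around the table: (6)! circular arrangements.
So 2 × (6)! = 2 × 720 = 1440.

1440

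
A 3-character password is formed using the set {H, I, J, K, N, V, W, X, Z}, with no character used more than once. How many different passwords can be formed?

Choose and order 3 of the 9 symbols: the first character has 9 options, the next 8, then 7.
That product is 9 × 8 × 7 = 504.

504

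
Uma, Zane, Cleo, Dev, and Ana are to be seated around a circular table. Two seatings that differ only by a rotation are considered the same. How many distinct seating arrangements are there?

Around a circle, 5 distinct people have 5!/5 = (4)! = 24 rotationally distinct seatings.

24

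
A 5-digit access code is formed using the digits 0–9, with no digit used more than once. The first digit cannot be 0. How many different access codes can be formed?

The first digit has 10−1 = 9 choices (anything except 0).
The remaining 4 digits are filled from the other 9 symbols without repetition: 9 × 8 × 7 × 6 = 3024.
Total: 9 × 3024 = 27216.

27216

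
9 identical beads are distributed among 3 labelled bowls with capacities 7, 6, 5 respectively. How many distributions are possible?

36

Ignoring the caps, the number of non-negative solutions to x_1+…+x_3 = 9 is C(11,2) = 55.
Subtract solutions that violate a single cap (substitute x_i' = x_i − (cap_i+1)): x_1 ≥ 8 gives C(3,2) = 3; x_2 ≥ 7 gives C(4,2) = 6; x_3 ≥ 6 gives C(5,2) = 10. Together 19.
No two caps can be exceeded simultaneously, so the pair terms are all 0.
By inclusion–exclusion the count is 55 − 19 + 0 = 36.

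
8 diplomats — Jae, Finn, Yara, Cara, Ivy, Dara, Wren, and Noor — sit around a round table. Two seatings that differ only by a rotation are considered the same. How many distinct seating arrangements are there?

5040

Fix one person's seat to break rotational symmetry; the remaining 7 people can be arranged in (7)! = 5040 ways.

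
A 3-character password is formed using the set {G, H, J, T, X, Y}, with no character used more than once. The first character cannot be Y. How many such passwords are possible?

100

The first character has 6−1 = 5 choices (anything except Y).
The remaining 2 characters are filled from the other 5 symbols without repetition: 5 × 4 = 20.
Total: 5 × 20 = 100.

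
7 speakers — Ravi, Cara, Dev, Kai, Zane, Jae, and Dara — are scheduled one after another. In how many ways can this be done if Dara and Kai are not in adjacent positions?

There are 7! = 5040 arrangements in all. If Dara and Kai are adjacent, merging them into one block gives 2·(6)! = 1440 arrangements.
So 5040 − 1440 = 3600 arrangements keep them apart.

3600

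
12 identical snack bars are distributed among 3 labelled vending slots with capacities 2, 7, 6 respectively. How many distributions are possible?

9

By stars and bars, unrestricted non-negative solutions to x_1+…+x_3 = 12 number C(12+2,2) = 91.
Subtract solutions that violate a single cap (substitute x_i' = x_i − (cap_i+1)): x_1 ≥ 3 gives C(11,2) = 55; x_2 ≥ 8 gives C(6,2) = 15; x_3 ≥ 7 gives C(7,2) = 21. Together 91.
Add back pairs where two caps are both exceeded: 3 + 6 + 0 = 9.
By inclusion–exclusion the count is 91 − 91 + 9 = 9.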